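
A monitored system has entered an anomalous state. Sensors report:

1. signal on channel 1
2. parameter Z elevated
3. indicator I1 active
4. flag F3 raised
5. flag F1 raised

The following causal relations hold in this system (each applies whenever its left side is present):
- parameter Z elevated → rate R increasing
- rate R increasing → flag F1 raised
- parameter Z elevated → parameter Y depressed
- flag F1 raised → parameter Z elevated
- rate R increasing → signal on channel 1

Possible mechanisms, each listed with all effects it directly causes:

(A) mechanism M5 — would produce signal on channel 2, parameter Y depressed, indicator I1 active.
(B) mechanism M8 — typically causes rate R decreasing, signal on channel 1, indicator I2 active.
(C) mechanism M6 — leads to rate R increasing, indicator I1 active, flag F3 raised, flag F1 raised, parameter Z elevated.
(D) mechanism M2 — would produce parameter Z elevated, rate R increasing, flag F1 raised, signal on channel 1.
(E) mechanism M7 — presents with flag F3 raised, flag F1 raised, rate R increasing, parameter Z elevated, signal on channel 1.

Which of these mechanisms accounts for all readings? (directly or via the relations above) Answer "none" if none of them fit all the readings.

Testing each hypothesis:
(A) mechanism M5 — signal on channel 1 ✗; parameter Z elevated ✗; indicator I1 active ✓; flag F3 raised ✗; flag F1 raised ✗
(B) mechanism M8 — signal on channel 1 ✓; parameter Z elevated ✗; indicator I1 active ✗; flag F3 raised ✗; flag F1 raised ✗
(C) mechanism M6 — accounts for every observation (signal on channel 1 by rate R increasing → signal on channel 1)
(D) mechanism M2 — does not account for indicator I1 active, flag F3 raised
(E) mechanism M7 — signal on channel 1 ✓; parameter Z elevated ✓; indicator I1 active ✗; flag F3 raised ✓; flag F1 raised ✓
(C) is the only candidate with no mismatches.

C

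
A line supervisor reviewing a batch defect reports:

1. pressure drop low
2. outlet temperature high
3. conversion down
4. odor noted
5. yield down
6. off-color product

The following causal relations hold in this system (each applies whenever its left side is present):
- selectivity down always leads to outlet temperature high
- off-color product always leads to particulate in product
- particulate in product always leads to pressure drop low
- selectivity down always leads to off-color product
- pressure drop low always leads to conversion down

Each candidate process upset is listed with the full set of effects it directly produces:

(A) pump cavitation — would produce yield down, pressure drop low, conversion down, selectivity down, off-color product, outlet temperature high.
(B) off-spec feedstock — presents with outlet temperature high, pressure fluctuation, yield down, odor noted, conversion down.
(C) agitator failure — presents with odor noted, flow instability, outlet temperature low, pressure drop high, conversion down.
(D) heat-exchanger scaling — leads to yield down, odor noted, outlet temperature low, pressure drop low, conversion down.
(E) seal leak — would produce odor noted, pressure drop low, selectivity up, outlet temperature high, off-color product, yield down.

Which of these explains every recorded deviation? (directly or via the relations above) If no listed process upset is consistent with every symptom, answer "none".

Per-candidate check:
(A) pump cavitation — does not account for odor noted
(B) off-spec feedstock — pressure drop low ✗; outlet temperature high ✓; conversion down ✓; odor noted ✓; yield down ✓; off-color product ✗
(C) agitator failure — fails on pressure drop low, outlet temperature high, yield down, off-color product (predicts pressure drop high, not pressure drop low; predicts outlet temperature low, not outlet temperature high)
(D) heat-exchanger scaling — pressure drop low ✓; outlet temperature high ✗; conversion down ✓; odor noted ✓; yield down ✓; off-color product ✗
(E) seal leak — accounts for every observation (conversion down through pressure drop low → conversion down)
(E) is the only candidate with no mismatches.

E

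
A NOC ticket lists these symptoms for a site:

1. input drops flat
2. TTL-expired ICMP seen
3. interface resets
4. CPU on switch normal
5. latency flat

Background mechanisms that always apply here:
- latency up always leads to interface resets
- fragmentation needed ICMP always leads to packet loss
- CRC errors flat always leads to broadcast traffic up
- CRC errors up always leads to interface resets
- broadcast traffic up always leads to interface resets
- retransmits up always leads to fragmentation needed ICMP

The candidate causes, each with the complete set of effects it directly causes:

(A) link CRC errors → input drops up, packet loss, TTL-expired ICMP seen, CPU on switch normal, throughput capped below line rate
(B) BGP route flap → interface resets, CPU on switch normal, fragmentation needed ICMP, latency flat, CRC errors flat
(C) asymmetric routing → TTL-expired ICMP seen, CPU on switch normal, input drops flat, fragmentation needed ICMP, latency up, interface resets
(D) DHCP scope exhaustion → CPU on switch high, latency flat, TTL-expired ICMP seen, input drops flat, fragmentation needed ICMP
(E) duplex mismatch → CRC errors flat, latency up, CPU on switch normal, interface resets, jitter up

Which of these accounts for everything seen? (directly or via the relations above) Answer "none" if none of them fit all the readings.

none

Per-candidate check:
(A) link CRC errors — input drops flat -; TTL-expired ICMP seen +; interface resets -; CPU on switch normal +; latency flat -
(B) BGP route flap — input drops flat -; TTL-expired ICMP seen -; interface resets +; CPU on switch normal +; latency flat +
(C) asymmetric routing — input drops flat +; TTL-expired ICMP seen +; interface resets +; CPU on switch normal +; latency flat -
(D) DHCP scope exhaustion — fails on interface resets, CPU on switch normal (predicts CPU on switch high, not CPU on switch normal)
(E) duplex mismatch — input drops flat -; TTL-expired ICMP seen -; interface resets +; CPU on switch normal +; latency flat -
No candidate is consistent with all observations.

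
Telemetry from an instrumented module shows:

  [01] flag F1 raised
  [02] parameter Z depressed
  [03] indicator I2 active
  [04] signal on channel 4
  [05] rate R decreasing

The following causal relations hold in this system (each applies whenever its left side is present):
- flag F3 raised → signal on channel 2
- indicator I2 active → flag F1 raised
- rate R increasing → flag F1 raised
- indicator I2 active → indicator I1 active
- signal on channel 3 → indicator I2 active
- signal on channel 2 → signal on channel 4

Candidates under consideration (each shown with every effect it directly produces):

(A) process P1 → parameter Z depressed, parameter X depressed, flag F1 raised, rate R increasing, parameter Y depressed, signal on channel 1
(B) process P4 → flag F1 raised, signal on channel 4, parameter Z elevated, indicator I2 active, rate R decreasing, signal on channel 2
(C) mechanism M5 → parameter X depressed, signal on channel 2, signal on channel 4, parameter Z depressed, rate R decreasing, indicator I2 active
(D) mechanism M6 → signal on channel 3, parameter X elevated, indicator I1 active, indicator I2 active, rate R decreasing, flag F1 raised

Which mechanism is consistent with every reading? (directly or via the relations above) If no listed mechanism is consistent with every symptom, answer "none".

Per-candidate check:
(A) process P1 — flag F1 raised match; parameter Z depressed match; indicator I2 active miss; signal on channel 4 miss; rate R decreasing miss
(B) process P4 — flag F1 raised match; parameter Z depressed miss; indicator I2 active match; signal on channel 4 match; rate R decreasing match
(C) mechanism M5 — accounts for every observation (flag F1 raised via indicator I2 active → flag F1 raised)
(D) mechanism M6 — flag F1 raised match; parameter Z depressed miss; indicator I2 active match; signal on channel 4 miss; rate R decreasing match
Only (C) is consistent with every observation.

C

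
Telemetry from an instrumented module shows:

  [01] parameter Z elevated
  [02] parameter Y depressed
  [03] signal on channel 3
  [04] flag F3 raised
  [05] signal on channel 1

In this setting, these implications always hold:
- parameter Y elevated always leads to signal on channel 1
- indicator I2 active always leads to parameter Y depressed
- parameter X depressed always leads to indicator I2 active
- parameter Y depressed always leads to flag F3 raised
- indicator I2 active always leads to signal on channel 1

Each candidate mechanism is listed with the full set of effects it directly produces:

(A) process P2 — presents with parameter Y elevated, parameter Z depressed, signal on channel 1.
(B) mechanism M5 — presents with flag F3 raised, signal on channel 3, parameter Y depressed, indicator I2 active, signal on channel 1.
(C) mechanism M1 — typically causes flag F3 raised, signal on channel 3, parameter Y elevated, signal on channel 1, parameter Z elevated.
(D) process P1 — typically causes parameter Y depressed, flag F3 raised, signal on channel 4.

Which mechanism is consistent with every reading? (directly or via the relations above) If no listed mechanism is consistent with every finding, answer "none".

Per-candidate check:
(A) process P2 — fails on parameter Z elevated, parameter Y depressed, signal on channel 3, flag F3 raised (predicts parameter Z depressed, not parameter Z elevated; predicts parameter Y elevated, not parameter Y depressed)
(B) mechanism M5 — does not account for parameter Z elevated
(C) mechanism M1 — parameter Z elevated yes; parameter Y depressed NO; signal on channel 3 yes; flag F3 raised yes; signal on channel 1 yes
(D) process P1 — does not account for parameter Z elevated, signal on channel 3, signal on channel 1
Every candidate fails on at least one observation.

none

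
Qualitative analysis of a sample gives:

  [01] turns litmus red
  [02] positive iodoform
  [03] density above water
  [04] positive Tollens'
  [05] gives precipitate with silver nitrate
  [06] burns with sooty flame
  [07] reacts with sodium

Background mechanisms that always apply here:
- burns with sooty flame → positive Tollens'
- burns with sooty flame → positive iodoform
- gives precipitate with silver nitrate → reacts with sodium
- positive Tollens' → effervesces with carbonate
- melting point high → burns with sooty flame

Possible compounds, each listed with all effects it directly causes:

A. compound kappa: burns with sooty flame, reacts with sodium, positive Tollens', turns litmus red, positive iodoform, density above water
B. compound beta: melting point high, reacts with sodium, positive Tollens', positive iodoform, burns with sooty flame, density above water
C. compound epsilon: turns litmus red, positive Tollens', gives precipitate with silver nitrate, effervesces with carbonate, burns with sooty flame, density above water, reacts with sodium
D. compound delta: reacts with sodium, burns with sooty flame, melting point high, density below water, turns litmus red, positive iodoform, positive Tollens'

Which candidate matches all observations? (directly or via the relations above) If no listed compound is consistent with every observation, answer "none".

Per-candidate check:
(A) compound kappa — turns litmus red +; positive iodoform +; density above water +; positive Tollens' +; gives precipitate with silver nitrate -; burns with sooty flame +; reacts with sodium +
(B) compound beta — turns litmus red -; positive iodoform +; density above water +; positive Tollens' +; gives precipitate with silver nitrate -; burns with sooty flame +; reacts with sodium +
(C) compound epsilon — turns litmus red +; positive iodoform + (through burns with sooty flame → positive iodoform); density above water +; positive Tollens' +; gives precipitate with silver nitrate +; burns with sooty flame +; reacts with sodium +
(D) compound delta — turns litmus red +; positive iodoform +; density above water -; positive Tollens' +; gives precipitate with silver nitrate -; burns with sooty flame +; reacts with sodium +
Only (C) is consistent with every observation.

C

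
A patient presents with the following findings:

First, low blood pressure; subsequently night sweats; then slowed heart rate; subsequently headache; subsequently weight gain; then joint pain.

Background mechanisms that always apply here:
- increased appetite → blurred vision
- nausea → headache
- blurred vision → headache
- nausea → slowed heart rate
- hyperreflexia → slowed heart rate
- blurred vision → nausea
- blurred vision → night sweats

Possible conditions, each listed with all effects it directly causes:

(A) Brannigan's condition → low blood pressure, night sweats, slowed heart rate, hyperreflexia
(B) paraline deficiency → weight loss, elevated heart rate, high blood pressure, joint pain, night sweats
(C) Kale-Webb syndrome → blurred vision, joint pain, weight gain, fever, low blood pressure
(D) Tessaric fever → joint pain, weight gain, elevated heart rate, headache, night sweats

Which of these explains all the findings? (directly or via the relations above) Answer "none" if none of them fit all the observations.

C

For each candidate, compare predicted effects to what was observed:
(A) Brannigan's condition — low blood pressure yes; night sweats yes; slowed heart rate yes; headache NO; weight gain NO; joint pain NO
(B) paraline deficiency — low blood pressure NO; night sweats yes; slowed heart rate NO; headache NO; weight gain NO; joint pain yes
(C) Kale-Webb syndrome — accounts for every observation (night sweats via blurred vision → night sweats)
(D) Tessaric fever — fails on low blood pressure, slowed heart rate (predicts elevated heart rate, not slowed heart rate)
(C) alone accounts for all the evidence.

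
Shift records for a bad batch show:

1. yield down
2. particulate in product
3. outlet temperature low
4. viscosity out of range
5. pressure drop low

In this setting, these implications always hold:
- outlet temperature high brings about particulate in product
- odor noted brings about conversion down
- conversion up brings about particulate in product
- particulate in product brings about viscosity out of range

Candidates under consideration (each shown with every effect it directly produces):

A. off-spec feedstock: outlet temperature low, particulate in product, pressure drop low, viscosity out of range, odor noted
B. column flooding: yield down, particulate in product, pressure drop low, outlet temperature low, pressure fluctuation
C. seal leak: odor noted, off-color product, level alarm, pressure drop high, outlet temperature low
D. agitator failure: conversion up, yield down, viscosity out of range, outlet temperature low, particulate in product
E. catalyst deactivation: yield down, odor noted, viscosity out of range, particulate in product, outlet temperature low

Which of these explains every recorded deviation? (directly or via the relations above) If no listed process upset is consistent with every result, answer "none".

Testing each hypothesis:
(A) off-spec feedstock — does not account for yield down
(B) column flooding — accounts for every observation (viscosity out of range through particulate in product → viscosity out of range)
(C) seal leak — fails on yield down, particulate in product, viscosity out of range, pressure drop low (predicts pressure drop high, not pressure drop low)
(D) agitator failure — does not account for pressure drop low
(E) catalyst deactivation — does not account for pressure drop low
(B) is the only candidate with no mismatches.

B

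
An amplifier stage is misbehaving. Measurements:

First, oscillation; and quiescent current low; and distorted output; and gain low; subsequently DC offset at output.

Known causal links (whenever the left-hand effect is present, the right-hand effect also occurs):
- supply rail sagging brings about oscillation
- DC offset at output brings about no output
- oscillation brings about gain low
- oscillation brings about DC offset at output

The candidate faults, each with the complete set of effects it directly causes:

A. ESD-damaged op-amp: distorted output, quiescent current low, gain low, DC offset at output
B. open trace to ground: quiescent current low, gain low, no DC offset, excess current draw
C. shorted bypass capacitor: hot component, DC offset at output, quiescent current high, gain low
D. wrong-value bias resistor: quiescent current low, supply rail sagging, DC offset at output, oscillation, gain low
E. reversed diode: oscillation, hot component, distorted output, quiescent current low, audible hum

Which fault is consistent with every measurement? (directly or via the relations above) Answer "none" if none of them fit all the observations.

E

For each candidate, compare predicted effects to what was observed:
(A) ESD-damaged op-amp — does not account for oscillation
(B) open trace to ground — oscillation -; quiescent current low +; distorted output -; gain low +; DC offset at output -
(C) shorted bypass capacitor — oscillation -; quiescent current low -; distorted output -; gain low +; DC offset at output +
(D) wrong-value bias resistor — does not account for distorted output
(E) reversed diode — oscillation +; quiescent current low +; distorted output +; gain low + (by oscillation → gain low); DC offset at output + (by oscillation → DC offset at output)
Only (E) is consistent with every observation.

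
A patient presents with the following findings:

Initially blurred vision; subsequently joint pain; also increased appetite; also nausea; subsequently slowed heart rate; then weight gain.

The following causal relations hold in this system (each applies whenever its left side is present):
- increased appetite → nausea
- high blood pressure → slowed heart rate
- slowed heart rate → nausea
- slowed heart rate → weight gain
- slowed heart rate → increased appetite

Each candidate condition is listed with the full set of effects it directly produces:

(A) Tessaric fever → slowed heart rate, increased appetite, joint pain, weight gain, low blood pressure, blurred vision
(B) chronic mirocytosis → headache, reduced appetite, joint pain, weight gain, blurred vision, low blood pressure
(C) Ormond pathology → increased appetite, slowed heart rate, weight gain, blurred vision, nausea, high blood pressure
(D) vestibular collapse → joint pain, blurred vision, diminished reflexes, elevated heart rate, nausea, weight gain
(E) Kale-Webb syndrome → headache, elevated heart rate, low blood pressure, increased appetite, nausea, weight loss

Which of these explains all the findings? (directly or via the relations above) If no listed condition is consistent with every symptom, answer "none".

A

Testing each hypothesis:
(A) Tessaric fever — blurred vision yes; joint pain yes; increased appetite yes; nausea yes (via increased appetite → nausea); slowed heart rate yes; weight gain yes
(B) chronic mirocytosis — fails on increased appetite, nausea, slowed heart rate (predicts reduced appetite, not increased appetite)
(C) Ormond pathology — blurred vision yes; joint pain NO; increased appetite yes; nausea yes; slowed heart rate yes; weight gain yes
(D) vestibular collapse — blurred vision yes; joint pain yes; increased appetite NO; nausea yes; slowed heart rate NO; weight gain yes
(E) Kale-Webb syndrome — fails on blurred vision, joint pain, slowed heart rate, weight gain (predicts elevated heart rate, not slowed heart rate; predicts weight loss, not weight gain)
(A) is the only candidate with no mismatches.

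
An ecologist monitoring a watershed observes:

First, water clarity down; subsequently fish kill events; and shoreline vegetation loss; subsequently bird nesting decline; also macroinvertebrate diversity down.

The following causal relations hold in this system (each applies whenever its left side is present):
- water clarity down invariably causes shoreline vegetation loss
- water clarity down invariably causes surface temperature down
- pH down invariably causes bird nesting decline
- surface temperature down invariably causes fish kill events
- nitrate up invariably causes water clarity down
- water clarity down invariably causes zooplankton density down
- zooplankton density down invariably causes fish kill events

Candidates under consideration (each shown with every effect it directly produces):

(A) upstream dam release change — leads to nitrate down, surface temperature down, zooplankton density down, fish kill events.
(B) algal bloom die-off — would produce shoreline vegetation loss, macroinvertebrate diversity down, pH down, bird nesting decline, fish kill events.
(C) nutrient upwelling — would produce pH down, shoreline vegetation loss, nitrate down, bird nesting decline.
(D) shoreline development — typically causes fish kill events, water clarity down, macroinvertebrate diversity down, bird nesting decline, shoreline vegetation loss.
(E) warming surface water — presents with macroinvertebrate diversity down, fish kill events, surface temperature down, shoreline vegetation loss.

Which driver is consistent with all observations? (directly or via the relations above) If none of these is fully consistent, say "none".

D

Testing each hypothesis:
(A) upstream dam release change — water clarity down -; fish kill events +; shoreline vegetation loss -; bird nesting decline -; macroinvertebrate diversity down -
(B) algal bloom die-off — water clarity down -; fish kill events +; shoreline vegetation loss +; bird nesting decline +; macroinvertebrate diversity down +
(C) nutrient upwelling — water clarity down -; fish kill events -; shoreline vegetation loss +; bird nesting decline +; macroinvertebrate diversity down -
(D) shoreline development — accounts for every observation
(E) warming surface water — water clarity down -; fish kill events +; shoreline vegetation loss +; bird nesting decline -; macroinvertebrate diversity down +
Only (D) is consistent with every observation.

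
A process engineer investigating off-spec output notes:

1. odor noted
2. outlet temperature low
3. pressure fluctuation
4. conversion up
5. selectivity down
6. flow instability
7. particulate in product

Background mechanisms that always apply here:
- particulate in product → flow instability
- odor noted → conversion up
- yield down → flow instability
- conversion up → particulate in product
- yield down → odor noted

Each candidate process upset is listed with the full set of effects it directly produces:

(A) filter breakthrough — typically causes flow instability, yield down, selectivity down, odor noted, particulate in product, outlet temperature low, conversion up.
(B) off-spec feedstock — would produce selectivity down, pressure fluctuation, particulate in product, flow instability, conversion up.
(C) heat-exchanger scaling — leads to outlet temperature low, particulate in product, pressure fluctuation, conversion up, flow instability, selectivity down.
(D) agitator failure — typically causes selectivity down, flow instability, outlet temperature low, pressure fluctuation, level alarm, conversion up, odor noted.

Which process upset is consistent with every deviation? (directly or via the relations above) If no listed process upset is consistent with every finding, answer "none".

Per-candidate check:
(A) filter breakthrough — does not account for pressure fluctuation
(B) off-spec feedstock — does not account for odor noted, outlet temperature low
(C) heat-exchanger scaling — does not account for odor noted
(D) agitator failure — odor noted yes; outlet temperature low yes; pressure fluctuation yes; conversion up yes; selectivity down yes; flow instability yes; particulate in product yes (by conversion up → particulate in product)
Only (D) is consistent with every observation.

D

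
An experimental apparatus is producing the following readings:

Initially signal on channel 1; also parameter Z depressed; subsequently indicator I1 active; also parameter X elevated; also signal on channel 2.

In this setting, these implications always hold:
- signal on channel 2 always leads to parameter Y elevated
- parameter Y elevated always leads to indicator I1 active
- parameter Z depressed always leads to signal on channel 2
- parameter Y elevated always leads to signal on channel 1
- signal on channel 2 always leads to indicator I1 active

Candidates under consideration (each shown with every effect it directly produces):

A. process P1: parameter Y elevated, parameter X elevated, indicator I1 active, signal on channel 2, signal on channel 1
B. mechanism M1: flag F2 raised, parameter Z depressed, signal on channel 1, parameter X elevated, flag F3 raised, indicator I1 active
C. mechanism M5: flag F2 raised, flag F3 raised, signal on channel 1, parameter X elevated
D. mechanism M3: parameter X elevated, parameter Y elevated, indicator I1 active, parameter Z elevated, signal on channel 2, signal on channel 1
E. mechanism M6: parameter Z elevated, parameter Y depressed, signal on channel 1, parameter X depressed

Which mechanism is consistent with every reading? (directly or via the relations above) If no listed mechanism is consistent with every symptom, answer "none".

B

For each candidate, compare predicted effects to what was observed:
(A) process P1 — does not account for parameter Z depressed
(B) mechanism M1 — accounts for every observation (signal on channel 2 via parameter Z depressed → signal on channel 2)
(C) mechanism M5 — signal on channel 1 match; parameter Z depressed miss; indicator I1 active miss; parameter X elevated match; signal on channel 2 miss
(D) mechanism M3 — fails on parameter Z depressed (predicts parameter Z elevated, not parameter Z depressed)
(E) mechanism M6 — signal on channel 1 match; parameter Z depressed miss; indicator I1 active miss; parameter X elevated miss; signal on channel 2 miss
Only (B) is consistent with every observation.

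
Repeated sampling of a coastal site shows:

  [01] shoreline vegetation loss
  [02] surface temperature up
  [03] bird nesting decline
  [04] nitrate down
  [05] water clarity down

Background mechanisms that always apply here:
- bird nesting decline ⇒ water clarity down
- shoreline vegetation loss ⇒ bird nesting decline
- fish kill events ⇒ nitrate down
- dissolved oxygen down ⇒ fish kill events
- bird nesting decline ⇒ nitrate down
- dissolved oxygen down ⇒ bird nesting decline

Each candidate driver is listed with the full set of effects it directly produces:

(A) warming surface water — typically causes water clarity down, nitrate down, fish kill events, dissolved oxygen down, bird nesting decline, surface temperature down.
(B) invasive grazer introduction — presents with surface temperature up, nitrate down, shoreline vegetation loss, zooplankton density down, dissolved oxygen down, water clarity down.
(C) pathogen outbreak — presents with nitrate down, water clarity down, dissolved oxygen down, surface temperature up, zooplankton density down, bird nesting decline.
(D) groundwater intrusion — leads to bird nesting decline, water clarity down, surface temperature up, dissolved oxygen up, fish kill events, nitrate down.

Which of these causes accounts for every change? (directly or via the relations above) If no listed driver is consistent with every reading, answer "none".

B

Checking each candidate against the observations:
(A) warming surface water — shoreline vegetation loss miss; surface temperature up miss; bird nesting decline match; nitrate down match; water clarity down match
(B) invasive grazer introduction — shoreline vegetation loss match; surface temperature up match; bird nesting decline match (through dissolved oxygen down → bird nesting decline); nitrate down match; water clarity down match
(C) pathogen outbreak — shoreline vegetation loss miss; surface temperature up match; bird nesting decline match; nitrate down match; water clarity down match
(D) groundwater intrusion — shoreline vegetation loss miss; surface temperature up match; bird nesting decline match; nitrate down match; water clarity down match
(B) alone accounts for all the evidence.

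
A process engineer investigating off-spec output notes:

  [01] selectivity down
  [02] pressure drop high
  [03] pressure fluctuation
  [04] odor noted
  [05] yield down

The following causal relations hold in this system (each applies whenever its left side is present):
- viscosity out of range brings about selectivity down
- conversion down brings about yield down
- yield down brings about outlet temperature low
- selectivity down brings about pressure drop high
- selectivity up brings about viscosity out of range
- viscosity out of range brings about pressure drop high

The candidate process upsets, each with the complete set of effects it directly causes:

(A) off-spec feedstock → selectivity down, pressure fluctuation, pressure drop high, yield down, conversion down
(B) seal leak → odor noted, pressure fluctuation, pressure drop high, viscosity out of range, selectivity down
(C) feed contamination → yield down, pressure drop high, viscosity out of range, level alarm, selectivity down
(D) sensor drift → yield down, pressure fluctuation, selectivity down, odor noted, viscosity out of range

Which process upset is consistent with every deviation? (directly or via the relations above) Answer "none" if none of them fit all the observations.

D

For each candidate, compare predicted effects to what was observed:
(A) off-spec feedstock — selectivity down yes; pressure drop high yes; pressure fluctuation yes; odor noted NO; yield down yes
(B) seal leak — does not account for yield down
(C) feed contamination — selectivity down yes; pressure drop high yes; pressure fluctuation NO; odor noted NO; yield down yes
(D) sensor drift — selectivity down yes; pressure drop high yes (through selectivity down → pressure drop high); pressure fluctuation yes; odor noted yes; yield down yes
(D) alone accounts for all the evidence.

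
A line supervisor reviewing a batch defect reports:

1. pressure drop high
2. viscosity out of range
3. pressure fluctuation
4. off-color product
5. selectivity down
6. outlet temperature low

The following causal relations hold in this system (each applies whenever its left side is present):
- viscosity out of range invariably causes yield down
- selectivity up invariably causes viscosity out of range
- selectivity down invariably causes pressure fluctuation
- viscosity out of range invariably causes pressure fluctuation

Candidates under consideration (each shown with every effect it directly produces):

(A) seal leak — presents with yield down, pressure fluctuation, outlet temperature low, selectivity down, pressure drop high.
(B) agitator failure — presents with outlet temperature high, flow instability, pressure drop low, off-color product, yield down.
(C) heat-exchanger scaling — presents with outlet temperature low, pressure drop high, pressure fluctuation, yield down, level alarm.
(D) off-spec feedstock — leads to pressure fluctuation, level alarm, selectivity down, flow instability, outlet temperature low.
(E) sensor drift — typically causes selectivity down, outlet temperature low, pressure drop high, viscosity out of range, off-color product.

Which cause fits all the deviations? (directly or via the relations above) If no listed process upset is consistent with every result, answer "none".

E

For each candidate, compare predicted effects to what was observed:
(A) seal leak — pressure drop high ✓; viscosity out of range ✗; pressure fluctuation ✓; off-color product ✗; selectivity down ✓; outlet temperature low ✓
(B) agitator failure — pressure drop high ✗; viscosity out of range ✗; pressure fluctuation ✗; off-color product ✓; selectivity down ✗; outlet temperature low ✗
(C) heat-exchanger scaling — does not account for viscosity out of range, off-color product, selectivity down
(D) off-spec feedstock — does not account for pressure drop high, viscosity out of range, off-color product
(E) sensor drift — pressure drop high ✓; viscosity out of range ✓; pressure fluctuation ✓ (through viscosity out of range → pressure fluctuation); off-color product ✓; selectivity down ✓; outlet temperature low ✓
(E) is the only candidate with no mismatches.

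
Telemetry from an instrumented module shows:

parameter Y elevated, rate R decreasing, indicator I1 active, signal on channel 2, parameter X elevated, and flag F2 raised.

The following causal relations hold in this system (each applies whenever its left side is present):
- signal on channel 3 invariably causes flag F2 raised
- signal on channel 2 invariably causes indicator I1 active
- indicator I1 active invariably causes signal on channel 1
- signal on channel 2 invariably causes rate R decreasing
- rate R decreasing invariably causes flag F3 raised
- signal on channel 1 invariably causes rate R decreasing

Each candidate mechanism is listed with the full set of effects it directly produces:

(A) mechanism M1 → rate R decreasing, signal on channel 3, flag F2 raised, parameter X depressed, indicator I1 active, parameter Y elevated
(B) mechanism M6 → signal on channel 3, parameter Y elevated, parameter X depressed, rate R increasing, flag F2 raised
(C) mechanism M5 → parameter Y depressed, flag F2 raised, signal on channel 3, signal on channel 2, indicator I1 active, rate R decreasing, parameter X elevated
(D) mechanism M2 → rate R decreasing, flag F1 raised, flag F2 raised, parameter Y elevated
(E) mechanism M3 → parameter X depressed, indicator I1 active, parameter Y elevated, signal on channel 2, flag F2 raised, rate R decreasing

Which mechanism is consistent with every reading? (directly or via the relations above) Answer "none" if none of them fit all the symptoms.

Testing each hypothesis:
(A) mechanism M1 — parameter Y elevated yes; rate R decreasing yes; indicator I1 active yes; signal on channel 2 NO; parameter X elevated NO; flag F2 raised yes
(B) mechanism M6 — parameter Y elevated yes; rate R decreasing NO; indicator I1 active NO; signal on channel 2 NO; parameter X elevated NO; flag F2 raised yes
(C) mechanism M5 — parameter Y elevated NO; rate R decreasing yes; indicator I1 active yes; signal on channel 2 yes; parameter X elevated yes; flag F2 raised yes
(D) mechanism M2 — parameter Y elevated yes; rate R decreasing yes; indicator I1 active NO; signal on channel 2 NO; parameter X elevated NO; flag F2 raised yes
(E) mechanism M3 — fails on parameter X elevated (predicts parameter X depressed, not parameter X elevated)
Every candidate fails on at least one observation.

none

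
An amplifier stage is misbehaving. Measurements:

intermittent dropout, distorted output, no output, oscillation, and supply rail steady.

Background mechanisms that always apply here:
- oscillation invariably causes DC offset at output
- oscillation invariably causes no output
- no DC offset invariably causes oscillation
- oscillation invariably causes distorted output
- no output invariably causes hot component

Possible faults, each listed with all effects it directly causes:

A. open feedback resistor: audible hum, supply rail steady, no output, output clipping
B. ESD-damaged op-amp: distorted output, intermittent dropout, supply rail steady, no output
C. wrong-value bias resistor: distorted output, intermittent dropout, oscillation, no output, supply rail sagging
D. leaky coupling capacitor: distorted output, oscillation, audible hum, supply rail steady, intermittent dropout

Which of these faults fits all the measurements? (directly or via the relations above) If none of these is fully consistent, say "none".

D

Checking each candidate against the observations:
(A) open feedback resistor — intermittent dropout -; distorted output -; no output +; oscillation -; supply rail steady +
(B) ESD-damaged op-amp — does not account for oscillation
(C) wrong-value bias resistor — intermittent dropout +; distorted output +; no output +; oscillation +; supply rail steady -
(D) leaky coupling capacitor — intermittent dropout +; distorted output +; no output + (by oscillation → no output); oscillation +; supply rail steady +
(D) alone accounts for all the evidence.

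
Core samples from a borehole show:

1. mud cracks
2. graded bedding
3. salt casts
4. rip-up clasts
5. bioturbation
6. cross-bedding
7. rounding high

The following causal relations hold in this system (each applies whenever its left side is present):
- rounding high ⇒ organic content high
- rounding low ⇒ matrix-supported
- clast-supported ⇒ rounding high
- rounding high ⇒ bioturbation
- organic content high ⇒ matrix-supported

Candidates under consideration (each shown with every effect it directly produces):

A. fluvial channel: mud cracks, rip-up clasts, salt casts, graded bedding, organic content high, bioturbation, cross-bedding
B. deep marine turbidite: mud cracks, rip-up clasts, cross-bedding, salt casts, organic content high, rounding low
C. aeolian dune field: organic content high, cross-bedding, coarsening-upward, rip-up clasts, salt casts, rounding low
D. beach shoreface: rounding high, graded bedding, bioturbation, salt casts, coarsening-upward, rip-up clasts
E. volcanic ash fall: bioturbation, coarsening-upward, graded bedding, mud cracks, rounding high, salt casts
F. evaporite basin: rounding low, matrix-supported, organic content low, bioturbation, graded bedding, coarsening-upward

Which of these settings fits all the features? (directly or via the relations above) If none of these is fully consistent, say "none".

Per-candidate check:
(A) fluvial channel — mud cracks yes; graded bedding yes; salt casts yes; rip-up clasts yes; bioturbation yes; cross-bedding yes; rounding high NO
(B) deep marine turbidite — mud cracks yes; graded bedding NO; salt casts yes; rip-up clasts yes; bioturbation NO; cross-bedding yes; rounding high NO
(C) aeolian dune field — fails on mud cracks, graded bedding, bioturbation, rounding high (predicts rounding low, not rounding high)
(D) beach shoreface — mud cracks NO; graded bedding yes; salt casts yes; rip-up clasts yes; bioturbation yes; cross-bedding NO; rounding high yes
(E) volcanic ash fall — mud cracks yes; graded bedding yes; salt casts yes; rip-up clasts NO; bioturbation yes; cross-bedding NO; rounding high yes
(F) evaporite basin — fails on mud cracks, salt casts, rip-up clasts, cross-bedding, rounding high (predicts rounding low, not rounding high)
No candidate is consistent with all observations.

none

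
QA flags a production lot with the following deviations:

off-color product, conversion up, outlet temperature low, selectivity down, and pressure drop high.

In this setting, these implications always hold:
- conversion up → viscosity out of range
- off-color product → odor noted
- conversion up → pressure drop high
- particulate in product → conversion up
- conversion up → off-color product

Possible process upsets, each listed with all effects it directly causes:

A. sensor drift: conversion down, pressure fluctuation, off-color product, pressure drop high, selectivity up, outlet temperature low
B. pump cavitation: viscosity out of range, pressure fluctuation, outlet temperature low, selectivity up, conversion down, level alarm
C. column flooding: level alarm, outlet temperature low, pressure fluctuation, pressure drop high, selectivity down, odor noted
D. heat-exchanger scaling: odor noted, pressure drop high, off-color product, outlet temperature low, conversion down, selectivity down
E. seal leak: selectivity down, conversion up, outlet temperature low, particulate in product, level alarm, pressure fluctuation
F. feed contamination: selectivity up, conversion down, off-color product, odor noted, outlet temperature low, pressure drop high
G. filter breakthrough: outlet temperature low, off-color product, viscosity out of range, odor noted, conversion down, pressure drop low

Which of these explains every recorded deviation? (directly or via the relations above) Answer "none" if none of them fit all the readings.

Testing each hypothesis:
(A) sensor drift — off-color product ✓; conversion up ✗; outlet temperature low ✓; selectivity down ✗; pressure drop high ✓
(B) pump cavitation — off-color product ✗; conversion up ✗; outlet temperature low ✓; selectivity down ✗; pressure drop high ✗
(C) column flooding — off-color product ✗; conversion up ✗; outlet temperature low ✓; selectivity down ✓; pressure drop high ✓
(D) heat-exchanger scaling — fails on conversion up (predicts conversion down, not conversion up)
(E) seal leak — off-color product ✓ (via conversion up → off-color product); conversion up ✓; outlet temperature low ✓; selectivity down ✓; pressure drop high ✓ (via conversion up → pressure drop high)
(F) feed contamination — off-color product ✓; conversion up ✗; outlet temperature low ✓; selectivity down ✗; pressure drop high ✓
(G) filter breakthrough — fails on conversion up, selectivity down, pressure drop high (predicts conversion down, not conversion up; predicts pressure drop low, not pressure drop high)
Only (E) is consistent with every observation.

E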